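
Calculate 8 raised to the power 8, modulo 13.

Step 1: Compute 8^8 mod 13 step by step, reducing modulo 13 at each step.
  8^1 mod 13 = 8
  8^2 mod 13 = (8 * 8) mod 13 = 12
  8^3 mod 13 = (12 * 8) mod 13 = 5
  8^4 mod 13 = (5 * 8) mod 13 = 1
  8^5 mod 13 = (1 * 8) mod 13 = 8
  8^6 mod 13 = (8 * 8) mod 13 = 12
  8^7 mod 13 = (12 * 8) mod 13 = 5
  8^8 mod 13 = (5 * 8) mod 13 = 1
Step 2: Result = 1.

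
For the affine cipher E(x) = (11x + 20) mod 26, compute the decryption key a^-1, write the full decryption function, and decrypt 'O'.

Step 1: Find a^-1, the modular inverse of 11 mod 26.
Step 2: We need 11 * a^-1 = 1 (mod 26).
Step 3: 11 * 19 = 209 = 8 * 26 + 1, so a^-1 = 19.
Step 4: D(y) = 19(y - 20) mod 26.
Step 5: Apply to 'O' (y = 14): D(14) = 19 * (14 - 20) mod 26 = 19 * -6 mod 26 = 16 -> 'Q'.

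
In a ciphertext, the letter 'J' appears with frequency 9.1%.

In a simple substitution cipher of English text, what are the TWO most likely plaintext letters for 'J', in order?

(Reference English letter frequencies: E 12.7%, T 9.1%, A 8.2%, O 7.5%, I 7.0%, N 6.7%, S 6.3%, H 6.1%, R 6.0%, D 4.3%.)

Step 1: Observed frequency of 'J' is 9.1%.
Step 2: Compute distances to each reference frequency and sort:
  T (9.1%): difference = 0.0% <-- BEST
  A (8.2%): difference = 0.9% <-- RUNNER-UP
  O (7.5%): difference = 1.6%
  I (7.0%): difference = 2.1%
  N (6.7%): difference = 2.4%
Step 3: Most likely is 'T' (9.1%, diff 0.0%); second most likely is 'A' (8.2%, diff 0.9%).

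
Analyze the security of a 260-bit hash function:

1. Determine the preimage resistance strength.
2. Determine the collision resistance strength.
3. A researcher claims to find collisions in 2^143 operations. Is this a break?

Step 1: Preimage resistance requires brute-force of 2^260 operations.
Step 2: Collision resistance (birthday bound) = 2^(260/2) = 2^130.
Step 3: The claimed attack costs 2^143 operations.
Step 4: Since 2^143 >= 2^130, the claimed attack is no faster than the generic birthday attack, so this does not break collision resistance.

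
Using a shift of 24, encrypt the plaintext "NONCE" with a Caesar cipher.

Step 1: For each letter, shift forward by 24 positions (mod 26).
  N (position 13) -> position (13+24) mod 26 = 11 -> L
  O (position 14) -> position (14+24) mod 26 = 12 -> M
  N (position 13) -> position (13+24) mod 26 = 11 -> L
  C (position 2) -> position (2+24) mod 26 = 0 -> A
  E (position 4) -> position (4+24) mod 26 = 2 -> C
Result: LMLAC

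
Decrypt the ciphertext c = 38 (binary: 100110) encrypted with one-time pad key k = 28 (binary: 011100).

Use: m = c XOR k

Step 1: XOR ciphertext with key:
  Ciphertext: 100110
  Key:        011100
  XOR:        111010
Step 2: Plaintext = 111010 = 58 in decimal.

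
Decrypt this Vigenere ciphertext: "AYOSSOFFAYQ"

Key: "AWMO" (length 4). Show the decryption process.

Step 1: Key 'AWMO' has length 4. Extended key: AWMOAWMOAWM
Step 2: Decrypt each position:
  A(0) - A(0) = 0 = A
  Y(24) - W(22) = 2 = C
  O(14) - M(12) = 2 = C
  S(18) - O(14) = 4 = E
  S(18) - A(0) = 18 = S
  O(14) - W(22) = 18 = S
  F(5) - M(12) = 19 = T
  F(5) - O(14) = 17 = R
  A(0) - A(0) = 0 = A
  Y(24) - W(22) = 2 = C
  Q(16) - M(12) = 4 = E
Plaintext: ACCESSTRACE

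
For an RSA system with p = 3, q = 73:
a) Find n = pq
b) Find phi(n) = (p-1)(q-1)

Step 1: n = p * q = 3 * 73 = 219.
Step 2: phi(n) = (p-1)(q-1) = 2 * 72 = 144.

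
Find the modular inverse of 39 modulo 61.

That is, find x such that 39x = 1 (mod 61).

Step 1: We need x such that 39 * x = 1 (mod 61).
Step 2: Using the extended Euclidean algorithm or trial:
  39 * 36 = 1404 = 23 * 61 + 1.
Step 3: Since 1404 mod 61 = 1, the inverse is x = 36.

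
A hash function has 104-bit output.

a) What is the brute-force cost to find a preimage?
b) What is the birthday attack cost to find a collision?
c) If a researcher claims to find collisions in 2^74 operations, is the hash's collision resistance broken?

Step 1: Preimage resistance requires brute-force of 2^104 operations.
Step 2: Collision resistance (birthday bound) = 2^(104/2) = 2^52.
Step 3: The claimed attack costs 2^74 operations.
Step 4: Since 2^74 >= 2^52, the claimed attack is no faster than the generic birthday attack, so this does not break collision resistance.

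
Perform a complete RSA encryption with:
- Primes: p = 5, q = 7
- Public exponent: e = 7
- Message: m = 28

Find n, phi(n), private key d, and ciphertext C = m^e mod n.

Step 1: n = 5 * 7 = 35.
Step 2: phi(n) = (5-1)(7-1) = 4 * 6 = 24.
Step 3: Find d = 7^(-1) mod 24 = 7.
  Verify: 7 * 7 = 49 = 1 (mod 24).
Step 4: C = 28^7 mod 35 = 7.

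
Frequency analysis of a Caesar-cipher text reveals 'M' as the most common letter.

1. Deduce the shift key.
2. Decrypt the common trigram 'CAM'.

Step 1: In English, 'E' is the most frequent letter (12.7%).
Step 2: The most frequent ciphertext letter is 'M' (position 12).
Step 3: Shift = (12 - 4) mod 26 = 8.
Step 4: Decrypt 'CAM' by shifting back 8:
  C -> U
  A -> S
  M -> E
Step 5: 'CAM' decrypts to 'USE'.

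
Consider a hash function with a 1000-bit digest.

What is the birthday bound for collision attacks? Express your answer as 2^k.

Step 1: The birthday paradox gives collision probability ~50% after sqrt(2^n) = 2^(n/2) hashes.
Step 2: For 1000-bit output: 2^(1000/2) = 2^500.
Step 3: Approximately 2^500 hash computations needed.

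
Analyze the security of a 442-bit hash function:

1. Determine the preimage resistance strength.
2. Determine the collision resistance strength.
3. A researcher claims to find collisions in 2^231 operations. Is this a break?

Step 1: Preimage resistance requires brute-force of 2^442 operations.
Step 2: Collision resistance (birthday bound) = 2^(442/2) = 2^221.
Step 3: The claimed attack costs 2^231 operations.
Step 4: Since 2^231 >= 2^221, the claimed attack is no faster than the generic birthday attack, so this does not break collision resistance.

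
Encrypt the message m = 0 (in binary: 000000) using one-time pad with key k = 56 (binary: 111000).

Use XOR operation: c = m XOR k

Step 1: Write out the XOR operation bit by bit:
  Message: 000000
  Key:     111000
  XOR:     111000
Step 2: Convert to decimal: 111000 = 56.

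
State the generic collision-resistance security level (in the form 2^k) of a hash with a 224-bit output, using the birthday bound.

Step 1: The birthday paradox gives collision probability ~50% after sqrt(2^n) = 2^(n/2) hashes.
Step 2: For 224-bit output: 2^(224/2) = 2^112.
Step 3: Approximately 2^112 hash computations needed.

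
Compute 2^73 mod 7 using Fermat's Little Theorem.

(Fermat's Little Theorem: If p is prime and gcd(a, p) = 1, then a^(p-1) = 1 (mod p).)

Step 1: Since 7 is prime, by Fermat's Little Theorem: 2^6 = 1 (mod 7).
Step 2: Reduce exponent: 73 mod 6 = 1.
Step 3: So 2^73 = 2^1 (mod 7).
Step 4: 2^1 mod 7 = 2.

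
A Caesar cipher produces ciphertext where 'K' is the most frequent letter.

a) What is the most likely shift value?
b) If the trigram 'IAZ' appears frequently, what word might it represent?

Step 1: In English, 'E' is the most frequent letter (12.7%).
Step 2: The most frequent ciphertext letter is 'K' (position 10).
Step 3: Shift = (10 - 4) mod 26 = 6.
Step 4: Decrypt 'IAZ' by shifting back 6:
  I -> C
  A -> U
  Z -> T
Step 5: 'IAZ' decrypts to 'CUT'.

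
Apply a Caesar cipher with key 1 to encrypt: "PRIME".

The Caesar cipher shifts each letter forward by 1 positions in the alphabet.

Step 1: For each letter, shift forward by 1 positions (mod 26).
  P (position 15) -> position (15+1) mod 26 = 16 -> Q
  R (position 17) -> position (17+1) mod 26 = 18 -> S
  I (position 8) -> position (8+1) mod 26 = 9 -> J
  M (position 12) -> position (12+1) mod 26 = 13 -> N
  E (position 4) -> position (4+1) mod 26 = 5 -> F
Result: QSJNF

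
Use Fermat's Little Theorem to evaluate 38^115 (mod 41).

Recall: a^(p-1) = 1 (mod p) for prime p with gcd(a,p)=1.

Step 1: Since 41 is prime, by Fermat's Little Theorem: 38^40 = 1 (mod 41).
Step 2: Reduce exponent: 115 mod 40 = 35.
Step 3: So 38^115 = 38^35 (mod 41).
Step 4: 38^35 mod 41 = 14.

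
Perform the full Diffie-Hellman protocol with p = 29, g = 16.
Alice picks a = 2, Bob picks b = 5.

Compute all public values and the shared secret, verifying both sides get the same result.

Step 1: A = g^a mod p = 16^2 mod 29 = 24.
Step 2: B = g^b mod p = 16^5 mod 29 = 23.
Step 3: Alice computes s = B^a mod p = 23^2 mod 29 = 7.
Step 4: Bob computes s = A^b mod p = 24^5 mod 29 = 7.
Both sides agree: shared secret = 7.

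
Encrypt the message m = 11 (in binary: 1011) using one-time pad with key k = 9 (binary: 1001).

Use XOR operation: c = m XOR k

Step 1: Write out the XOR operation bit by bit:
  Message: 1011
  Key:     1001
  XOR:     0010
Step 2: Convert to decimal: 0010 = 2.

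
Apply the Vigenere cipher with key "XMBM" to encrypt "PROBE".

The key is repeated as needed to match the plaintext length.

Step 1: Repeat key to match plaintext length:
  Plaintext: PROBE
  Key:       XMBMX
Step 2: Encrypt each letter:
  P(15) + X(23) = (15+23) mod 26 = 12 = M
  R(17) + M(12) = (17+12) mod 26 = 3 = D
  O(14) + B(1) = (14+1) mod 26 = 15 = P
  B(1) + M(12) = (1+12) mod 26 = 13 = N
  E(4) + X(23) = (4+23) mod 26 = 1 = B
Ciphertext: MDPNB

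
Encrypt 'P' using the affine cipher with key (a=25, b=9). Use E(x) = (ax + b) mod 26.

Step 1: Convert 'P' to number: x = 15.
Step 2: E(15) = (25 * 15 + 9) mod 26 = 384 mod 26 = 20.
Step 3: Convert 20 back to letter: U.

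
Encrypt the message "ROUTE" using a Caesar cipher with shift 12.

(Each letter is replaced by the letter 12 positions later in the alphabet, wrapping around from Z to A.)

Step 1: For each letter, shift forward by 12 positions (mod 26).
  R (position 17) -> position (17+12) mod 26 = 3 -> D
  O (position 14) -> position (14+12) mod 26 = 0 -> A
  U (position 20) -> position (20+12) mod 26 = 6 -> G
  T (position 19) -> position (19+12) mod 26 = 5 -> F
  E (position 4) -> position (4+12) mod 26 = 16 -> Q
Result: DAGFQ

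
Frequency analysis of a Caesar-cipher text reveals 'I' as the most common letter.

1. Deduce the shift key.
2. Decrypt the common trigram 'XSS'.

Step 1: In English, 'E' is the most frequent letter (12.7%).
Step 2: The most frequent ciphertext letter is 'I' (position 8).
Step 3: Shift = (8 - 4) mod 26 = 4.
Step 4: Decrypt 'XSS' by shifting back 4:
  X -> T
  S -> O
  S -> O
Step 5: 'XSS' decrypts to 'TOO'.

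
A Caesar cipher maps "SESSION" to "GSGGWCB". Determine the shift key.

Step 1: Compare first letters: S (position 18) -> G (position 6).
Step 2: Shift = (6 - 18) mod 26 = 14.
The shift value is 14.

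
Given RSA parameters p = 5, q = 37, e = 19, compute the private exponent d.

Step 1: n = 5 * 37 = 185.
Step 2: phi(n) = 4 * 36 = 144.
Step 3: Find d such that 19 * d = 1 (mod 144).
Step 4: d = 19^(-1) mod 144 = 91.
Verification: 19 * 91 = 1729 = 12 * 144 + 1.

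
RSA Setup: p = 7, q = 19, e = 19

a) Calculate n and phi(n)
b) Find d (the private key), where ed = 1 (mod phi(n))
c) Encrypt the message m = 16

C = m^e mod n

Step 1: n = 7 * 19 = 133.
Step 2: phi(n) = (7-1)(19-1) = 6 * 18 = 108.
Step 3: Find d = 19^(-1) mod 108 = 91.
  Verify: 19 * 91 = 1729 = 1 (mod 108).
Step 4: C = 16^19 mod 133 = 16.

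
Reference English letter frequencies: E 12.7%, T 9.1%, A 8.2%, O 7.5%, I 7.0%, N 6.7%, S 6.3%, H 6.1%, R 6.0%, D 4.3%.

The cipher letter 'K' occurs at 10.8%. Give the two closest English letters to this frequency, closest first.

Step 1: Observed frequency of 'K' is 10.8%.
Step 2: Compute distances to each reference frequency and sort:
  T (9.1%): difference = 1.7% <-- BEST
  E (12.7%): difference = 1.9% <-- RUNNER-UP
  A (8.2%): difference = 2.6%
  O (7.5%): difference = 3.3%
  I (7.0%): difference = 3.8%
Step 3: Most likely is 'T' (9.1%, diff 1.7%); second most likely is 'E' (12.7%, diff 1.9%).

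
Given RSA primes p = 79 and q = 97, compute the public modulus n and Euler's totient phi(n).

Step 1: n = p * q = 79 * 97 = 7663.
Step 2: phi(n) = (p-1)(q-1) = 78 * 96 = 7488.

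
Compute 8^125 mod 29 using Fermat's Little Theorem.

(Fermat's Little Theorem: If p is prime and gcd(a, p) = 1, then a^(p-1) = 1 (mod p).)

Step 1: Since 29 is prime, by Fermat's Little Theorem: 8^28 = 1 (mod 29).
Step 2: Reduce exponent: 125 mod 28 = 13.
Step 3: So 8^125 = 8^13 (mod 29).
Step 4: 8^13 mod 29 = 18.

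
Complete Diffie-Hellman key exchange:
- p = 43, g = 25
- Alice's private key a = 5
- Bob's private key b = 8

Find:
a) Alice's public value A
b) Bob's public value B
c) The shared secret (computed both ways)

Step 1: A = g^a mod p = 25^5 mod 43 = 24.
Step 2: B = g^b mod p = 25^8 mod 43 = 40.
Step 3: Alice computes s = B^a mod p = 40^5 mod 43 = 15.
Step 4: Bob computes s = A^b mod p = 24^8 mod 43 = 15.
Both sides agree: shared secret = 15.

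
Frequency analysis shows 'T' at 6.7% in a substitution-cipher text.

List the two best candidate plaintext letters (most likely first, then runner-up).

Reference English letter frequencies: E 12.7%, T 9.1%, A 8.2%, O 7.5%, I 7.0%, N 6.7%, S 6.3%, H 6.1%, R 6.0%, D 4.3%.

Step 1: Observed frequency of 'T' is 6.7%.
Step 2: Compute distances to each reference frequency and sort:
  N (6.7%): difference = 0.0% <-- BEST
  I (7.0%): difference = 0.3% <-- RUNNER-UP
  S (6.3%): difference = 0.4%
  H (6.1%): difference = 0.6%
  R (6.0%): difference = 0.7%
Step 3: Most likely is 'N' (6.7%, diff 0.0%); second most likely is 'I' (7.0%, diff 0.3%).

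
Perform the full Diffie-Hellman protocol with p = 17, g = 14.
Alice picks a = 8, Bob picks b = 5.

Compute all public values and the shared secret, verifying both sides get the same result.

Step 1: A = g^a mod p = 14^8 mod 17 = 16.
Step 2: B = g^b mod p = 14^5 mod 17 = 12.
Step 3: Alice computes s = B^a mod p = 12^8 mod 17 = 16.
Step 4: Bob computes s = A^b mod p = 16^5 mod 17 = 16.
Both sides agree: shared secret = 16.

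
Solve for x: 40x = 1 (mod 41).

Step 1: We need x such that 40 * x = 1 (mod 41).
Step 2: Using the extended Euclidean algorithm or trial:
  40 * 40 = 1600 = 39 * 41 + 1.
Step 3: Since 1600 mod 41 = 1, the inverse is x = 40.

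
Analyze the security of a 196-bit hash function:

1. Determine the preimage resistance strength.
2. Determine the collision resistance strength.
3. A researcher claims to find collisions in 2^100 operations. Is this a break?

Step 1: Preimage resistance requires brute-force of 2^196 operations.
Step 2: Collision resistance (birthday bound) = 2^(196/2) = 2^98.
Step 3: The claimed attack costs 2^100 operations.
Step 4: Since 2^100 >= 2^98, the claimed attack is no faster than the generic birthday attack, so this does not break collision resistance.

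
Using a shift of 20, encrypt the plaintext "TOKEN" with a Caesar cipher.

Step 1: For each letter, shift forward by 20 positions (mod 26).
  T (position 19) -> position (19+20) mod 26 = 13 -> N
  O (position 14) -> position (14+20) mod 26 = 8 -> I
  K (position 10) -> position (10+20) mod 26 = 4 -> E
  E (position 4) -> position (4+20) mod 26 = 24 -> Y
  N (position 13) -> position (13+20) mod 26 = 7 -> H
Result: NIEYH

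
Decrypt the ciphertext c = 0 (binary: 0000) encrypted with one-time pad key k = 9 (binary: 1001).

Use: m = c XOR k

Step 1: XOR ciphertext with key:
  Ciphertext: 0000
  Key:        1001
  XOR:        1001
Step 2: Plaintext = 1001 = 9 in decimal.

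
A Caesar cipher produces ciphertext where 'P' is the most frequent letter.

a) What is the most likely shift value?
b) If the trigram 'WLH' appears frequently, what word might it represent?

Step 1: In English, 'E' is the most frequent letter (12.7%).
Step 2: The most frequent ciphertext letter is 'P' (position 15).
Step 3: Shift = (15 - 4) mod 26 = 11.
Step 4: Decrypt 'WLH' by shifting back 11:
  W -> L
  L -> A
  H -> W
Step 5: 'WLH' decrypts to 'LAW'.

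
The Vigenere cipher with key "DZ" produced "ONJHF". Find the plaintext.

Step 1: Extend key: DZDZD
Step 2: Decrypt each letter (c - k) mod 26:
  O(14) - D(3) = (14-3) mod 26 = 11 = L
  N(13) - Z(25) = (13-25) mod 26 = 14 = O
  J(9) - D(3) = (9-3) mod 26 = 6 = G
  H(7) - Z(25) = (7-25) mod 26 = 8 = I
  F(5) - D(3) = (5-3) mod 26 = 2 = C
Plaintext: LOGIC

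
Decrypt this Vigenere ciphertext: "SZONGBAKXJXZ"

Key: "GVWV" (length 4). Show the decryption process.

Step 1: Key 'GVWV' has length 4. Extended key: GVWVGVWVGVWV
Step 2: Decrypt each position:
  S(18) - G(6) = 12 = M
  Z(25) - V(21) = 4 = E
  O(14) - W(22) = 18 = S
  N(13) - V(21) = 18 = S
  G(6) - G(6) = 0 = A
  B(1) - V(21) = 6 = G
  A(0) - W(22) = 4 = E
  K(10) - V(21) = 15 = P
  X(23) - G(6) = 17 = R
  J(9) - V(21) = 14 = O
  X(23) - W(22) = 1 = B
  Z(25) - V(21) = 4 = E
Plaintext: MESSAGEPROBE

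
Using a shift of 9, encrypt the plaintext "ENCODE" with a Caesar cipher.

Step 1: For each letter, shift forward by 9 positions (mod 26).
  E (position 4) -> position (4+9) mod 26 = 13 -> N
  N (position 13) -> position (13+9) mod 26 = 22 -> W
  C (position 2) -> position (2+9) mod 26 = 11 -> L
  O (position 14) -> position (14+9) mod 26 = 23 -> X
  D (position 3) -> position (3+9) mod 26 = 12 -> M
  E (position 4) -> position (4+9) mod 26 = 13 -> N
Result: NWLXMN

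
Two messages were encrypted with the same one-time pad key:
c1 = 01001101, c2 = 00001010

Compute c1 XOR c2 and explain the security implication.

Step 1: c1 XOR c2 = (m1 XOR k) XOR (m2 XOR k).
Step 2: By XOR associativity/commutativity: = m1 XOR m2 XOR k XOR k = m1 XOR m2.
Step 3: 01001101 XOR 00001010 = 01000111 = 71.
Step 4: The key cancels out! An attacker learns m1 XOR m2 = 71, revealing the relationship between plaintexts.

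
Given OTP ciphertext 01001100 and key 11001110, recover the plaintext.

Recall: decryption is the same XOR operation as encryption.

Step 1: XOR ciphertext with key:
  Ciphertext: 01001100
  Key:        11001110
  XOR:        10000010
Step 2: Plaintext = 10000010 = 130 in decimal.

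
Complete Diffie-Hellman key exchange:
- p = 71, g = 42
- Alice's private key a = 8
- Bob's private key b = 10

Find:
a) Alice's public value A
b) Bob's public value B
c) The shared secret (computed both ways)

Step 1: A = g^a mod p = 42^8 mod 71 = 15.
Step 2: B = g^b mod p = 42^10 mod 71 = 48.
Step 3: Alice computes s = B^a mod p = 48^8 mod 71 = 48.
Step 4: Bob computes s = A^b mod p = 15^10 mod 71 = 48.
Both sides agree: shared secret = 48.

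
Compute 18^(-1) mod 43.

Step 1: We need x such that 18 * x = 1 (mod 43).
Step 2: Using the extended Euclidean algorithm or trial:
  18 * 12 = 216 = 5 * 43 + 1.
Step 3: Since 216 mod 43 = 1, the inverse is x = 12.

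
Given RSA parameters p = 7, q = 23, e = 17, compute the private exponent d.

Step 1: n = 7 * 23 = 161.
Step 2: phi(n) = 6 * 22 = 132.
Step 3: Find d such that 17 * d = 1 (mod 132).
Step 4: d = 17^(-1) mod 132 = 101.
Verification: 17 * 101 = 1717 = 13 * 132 + 1.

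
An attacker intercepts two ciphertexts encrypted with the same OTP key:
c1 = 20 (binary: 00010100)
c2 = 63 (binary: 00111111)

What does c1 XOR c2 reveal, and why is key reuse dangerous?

Step 1: c1 XOR c2 = (m1 XOR k) XOR (m2 XOR k).
Step 2: By XOR associativity/commutativity: = m1 XOR m2 XOR k XOR k = m1 XOR m2.
Step 3: 00010100 XOR 00111111 = 00101011 = 43.
Step 4: The key cancels out! An attacker learns m1 XOR m2 = 43, revealing the relationship between plaintexts.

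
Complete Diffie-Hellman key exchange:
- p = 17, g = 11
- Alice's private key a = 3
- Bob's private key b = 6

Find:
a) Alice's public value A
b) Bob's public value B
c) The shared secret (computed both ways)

Step 1: A = g^a mod p = 11^3 mod 17 = 5.
Step 2: B = g^b mod p = 11^6 mod 17 = 8.
Step 3: Alice computes s = B^a mod p = 8^3 mod 17 = 2.
Step 4: Bob computes s = A^b mod p = 5^6 mod 17 = 2.
Both sides agree: shared secret = 2.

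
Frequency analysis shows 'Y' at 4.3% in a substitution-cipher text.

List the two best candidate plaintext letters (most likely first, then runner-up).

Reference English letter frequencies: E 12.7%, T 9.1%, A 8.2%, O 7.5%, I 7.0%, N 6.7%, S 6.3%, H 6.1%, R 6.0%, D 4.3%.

Step 1: Observed frequency of 'Y' is 4.3%.
Step 2: Compute distances to each reference frequency and sort:
  D (4.3%): difference = 0.0% <-- BEST
  R (6.0%): difference = 1.7% <-- RUNNER-UP
  H (6.1%): difference = 1.8%
  S (6.3%): difference = 2.0%
  N (6.7%): difference = 2.4%
Step 3: Most likely is 'D' (4.3%, diff 0.0%); second most likely is 'R' (6.0%, diff 1.7%).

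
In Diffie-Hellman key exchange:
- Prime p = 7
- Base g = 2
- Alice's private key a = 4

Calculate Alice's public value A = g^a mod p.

Step 1: A = g^a mod p = 2^4 mod 7.
  2^1 mod 7 = 2
  2^2 mod 7 = (2 * 2) mod 7 = 4
  2^3 mod 7 = (4 * 2) mod 7 = 1
  2^4 mod 7 = (1 * 2) mod 7 = 2
Result: A = 2.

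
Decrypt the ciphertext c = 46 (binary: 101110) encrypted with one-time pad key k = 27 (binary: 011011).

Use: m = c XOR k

Step 1: XOR ciphertext with key:
  Ciphertext: 101110
  Key:        011011
  XOR:        110101
Step 2: Plaintext = 110101 = 53 in decimal.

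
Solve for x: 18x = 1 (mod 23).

Step 1: We need x such that 18 * x = 1 (mod 23).
Step 2: Using the extended Euclidean algorithm or trial:
  18 * 9 = 162 = 7 * 23 + 1.
Step 3: Since 162 mod 23 = 1, the inverse is x = 9.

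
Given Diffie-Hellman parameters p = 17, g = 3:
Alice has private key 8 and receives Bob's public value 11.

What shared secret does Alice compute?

Step 1: s = B^a mod p = 11^8 mod 17.
  11^1 mod 17 = 11
  11^2 mod 17 = (11 * 11) mod 17 = 2
  11^3 mod 17 = (2 * 11) mod 17 = 5
  11^4 mod 17 = (5 * 11) mod 17 = 4
  11^5 mod 17 = (4 * 11) mod 17 = 10
  11^6 mod 17 = (10 * 11) mod 17 = 8
  11^7 mod 17 = (8 * 11) mod 17 = 3
  11^8 mod 17 = (3 * 11) mod 17 = 16
Result: shared secret = 16.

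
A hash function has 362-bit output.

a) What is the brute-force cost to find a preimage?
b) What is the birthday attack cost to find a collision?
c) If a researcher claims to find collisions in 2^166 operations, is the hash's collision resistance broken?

Step 1: Preimage resistance requires brute-force of 2^362 operations.
Step 2: Collision resistance (birthday bound) = 2^(362/2) = 2^181.
Step 3: The claimed attack costs 2^166 operations.
Step 4: Since 2^166 < 2^181, the claimed attack beats the generic birthday bound, so collision resistance is broken.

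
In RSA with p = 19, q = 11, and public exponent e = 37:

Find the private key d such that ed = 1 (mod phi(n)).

Step 1: n = 19 * 11 = 209.
Step 2: phi(n) = 18 * 10 = 180.
Step 3: Find d such that 37 * d = 1 (mod 180).
Step 4: d = 37^(-1) mod 180 = 73.
Verification: 37 * 73 = 2701 = 15 * 180 + 1.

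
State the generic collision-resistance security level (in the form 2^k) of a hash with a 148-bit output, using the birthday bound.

Step 1: The birthday paradox gives collision probability ~50% after sqrt(2^n) = 2^(n/2) hashes.
Step 2: For 148-bit output: 2^(148/2) = 2^74.
Step 3: Approximately 2^74 hash computations needed.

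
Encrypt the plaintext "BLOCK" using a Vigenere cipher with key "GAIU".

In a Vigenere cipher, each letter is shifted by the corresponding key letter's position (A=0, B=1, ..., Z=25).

Step 1: Repeat key to match plaintext length:
  Plaintext: BLOCK
  Key:       GAIUG
Step 2: Encrypt each letter:
  B(1) + G(6) = (1+6) mod 26 = 7 = H
  L(11) + A(0) = (11+0) mod 26 = 11 = L
  O(14) + I(8) = (14+8) mod 26 = 22 = W
  C(2) + U(20) = (2+20) mod 26 = 22 = W
  K(10) + G(6) = (10+6) mod 26 = 16 = Q
Ciphertext: HLWWQ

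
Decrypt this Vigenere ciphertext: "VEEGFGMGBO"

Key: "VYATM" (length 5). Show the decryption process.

Step 1: Key 'VYATM' has length 5. Extended key: VYATMVYATM
Step 2: Decrypt each position:
  V(21) - V(21) = 0 = A
  E(4) - Y(24) = 6 = G
  E(4) - A(0) = 4 = E
  G(6) - T(19) = 13 = N
  F(5) - M(12) = 19 = T
  G(6) - V(21) = 11 = L
  M(12) - Y(24) = 14 = O
  G(6) - A(0) = 6 = G
  B(1) - T(19) = 8 = I
  O(14) - M(12) = 2 = C
Plaintext: AGENTLOGIC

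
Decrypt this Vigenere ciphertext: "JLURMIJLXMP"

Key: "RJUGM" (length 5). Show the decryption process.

Step 1: Key 'RJUGM' has length 5. Extended key: RJUGMRJUGMR
Step 2: Decrypt each position:
  J(9) - R(17) = 18 = S
  L(11) - J(9) = 2 = C
  U(20) - U(20) = 0 = A
  R(17) - G(6) = 11 = L
  M(12) - M(12) = 0 = A
  I(8) - R(17) = 17 = R
  J(9) - J(9) = 0 = A
  L(11) - U(20) = 17 = R
  X(23) - G(6) = 17 = R
  M(12) - M(12) = 0 = A
  P(15) - R(17) = 24 = Y
Plaintext: SCALARARRAY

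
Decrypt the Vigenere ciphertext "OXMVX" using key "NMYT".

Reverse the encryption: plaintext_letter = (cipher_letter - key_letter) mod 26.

Step 1: Extend key: NMYTN
Step 2: Decrypt each letter (c - k) mod 26:
  O(14) - N(13) = (14-13) mod 26 = 1 = B
  X(23) - M(12) = (23-12) mod 26 = 11 = L
  M(12) - Y(24) = (12-24) mod 26 = 14 = O
  V(21) - T(19) = (21-19) mod 26 = 2 = C
  X(23) - N(13) = (23-13) mod 26 = 10 = K
Plaintext: BLOCK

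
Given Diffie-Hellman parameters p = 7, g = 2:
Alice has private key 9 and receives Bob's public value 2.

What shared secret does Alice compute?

Step 1: s = B^a mod p = 2^9 mod 7.
  2^1 mod 7 = 2
  2^2 mod 7 = (2 * 2) mod 7 = 4
  2^3 mod 7 = (4 * 2) mod 7 = 1
  2^4 mod 7 = (1 * 2) mod 7 = 2
  2^5 mod 7 = (2 * 2) mod 7 = 4
  2^6 mod 7 = (4 * 2) mod 7 = 1
  2^7 mod 7 = (1 * 2) mod 7 = 2
  2^8 mod 7 = (2 * 2) mod 7 = 4
  2^9 mod 7 = (4 * 2) mod 7 = 1
Result: shared secret = 1.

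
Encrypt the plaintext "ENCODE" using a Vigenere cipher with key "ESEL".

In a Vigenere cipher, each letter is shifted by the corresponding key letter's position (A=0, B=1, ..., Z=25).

Step 1: Repeat key to match plaintext length:
  Plaintext: ENCODE
  Key:       ESELES
Step 2: Encrypt each letter:
  E(4) + E(4) = (4+4) mod 26 = 8 = I
  N(13) + S(18) = (13+18) mod 26 = 5 = F
  C(2) + E(4) = (2+4) mod 26 = 6 = G
  O(14) + L(11) = (14+11) mod 26 = 25 = Z
  D(3) + E(4) = (3+4) mod 26 = 7 = H
  E(4) + S(18) = (4+18) mod 26 = 22 = W
Ciphertext: IFGZHW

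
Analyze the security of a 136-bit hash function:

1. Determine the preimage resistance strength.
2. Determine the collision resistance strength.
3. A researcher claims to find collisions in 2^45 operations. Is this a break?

Step 1: Preimage resistance requires brute-force of 2^136 operations.
Step 2: Collision resistance (birthday bound) = 2^(136/2) = 2^68.
Step 3: The claimed attack costs 2^45 operations.
Step 4: Since 2^45 < 2^68, the claimed attack beats the generic birthday bound, so collision resistance is broken.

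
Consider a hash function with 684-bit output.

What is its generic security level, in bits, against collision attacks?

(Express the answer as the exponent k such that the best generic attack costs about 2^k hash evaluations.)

Step 1: The hash has a 684-bit output.
Step 2: Collision resistance means it should be infeasible to find any x != y with h(x) = h(y).
By the birthday bound, a generic collision search succeeds after about sqrt(2^684) = 2^(684/2) = 2^342 evaluations.
Step 3: Security level = 342 bits.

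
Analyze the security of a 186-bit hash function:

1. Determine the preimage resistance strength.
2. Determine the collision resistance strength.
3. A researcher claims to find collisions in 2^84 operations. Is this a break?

Step 1: Preimage resistance requires brute-force of 2^186 operations.
Step 2: Collision resistance (birthday bound) = 2^(186/2) = 2^93.
Step 3: The claimed attack costs 2^84 operations.
Step 4: Since 2^84 < 2^93, the claimed attack beats the generic birthday bound, so collision resistance is broken.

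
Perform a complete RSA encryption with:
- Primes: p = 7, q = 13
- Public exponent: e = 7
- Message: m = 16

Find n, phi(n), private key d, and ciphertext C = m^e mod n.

Step 1: n = 7 * 13 = 91.
Step 2: phi(n) = (7-1)(13-1) = 6 * 12 = 72.
Step 3: Find d = 7^(-1) mod 72 = 31.
  Verify: 7 * 31 = 217 = 1 (mod 72).
Step 4: C = 16^7 mod 91 = 16.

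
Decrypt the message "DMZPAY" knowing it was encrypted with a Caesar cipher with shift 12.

Step 1: Reverse the shift by subtracting 12 from each letter position.
  D (position 3) -> position (3-12) mod 26 = 17 -> R
  M (position 12) -> position (12-12) mod 26 = 0 -> A
  Z (position 25) -> position (25-12) mod 26 = 13 -> N
  P (position 15) -> position (15-12) mod 26 = 3 -> D
  A (position 0) -> position (0-12) mod 26 = 14 -> O
  Y (position 24) -> position (24-12) mod 26 = 12 -> M
Decrypted message: RANDOM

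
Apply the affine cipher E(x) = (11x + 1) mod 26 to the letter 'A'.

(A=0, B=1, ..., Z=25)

Step 1: Convert 'A' to number: x = 0.
Step 2: E(0) = (11 * 0 + 1) mod 26 = 1 mod 26 = 1.
Step 3: Convert 1 back to letter: B.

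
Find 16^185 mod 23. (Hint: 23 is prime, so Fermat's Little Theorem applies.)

Step 1: Since 23 is prime, by Fermat's Little Theorem: 16^22 = 1 (mod 23).
Step 2: Reduce exponent: 185 mod 22 = 9.
Step 3: So 16^185 = 16^9 (mod 23).
Step 4: 16^9 mod 23 = 8.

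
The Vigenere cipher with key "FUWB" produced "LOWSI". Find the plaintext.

Step 1: Extend key: FUWBF
Step 2: Decrypt each letter (c - k) mod 26:
  L(11) - F(5) = (11-5) mod 26 = 6 = G
  O(14) - U(20) = (14-20) mod 26 = 20 = U
  W(22) - W(22) = (22-22) mod 26 = 0 = A
  S(18) - B(1) = (18-1) mod 26 = 17 = R
  I(8) - F(5) = (8-5) mod 26 = 3 = D
Plaintext: GUARD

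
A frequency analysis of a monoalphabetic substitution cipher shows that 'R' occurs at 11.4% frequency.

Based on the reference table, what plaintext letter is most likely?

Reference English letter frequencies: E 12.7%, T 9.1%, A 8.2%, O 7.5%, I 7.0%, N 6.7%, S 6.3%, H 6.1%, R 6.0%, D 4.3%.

Step 1: The observed frequency is 11.4%.
Step 2: Compare with English frequencies:
  E: 12.7% (difference: 1.3%) <-- closest
  T: 9.1% (difference: 2.3%)
  A: 8.2% (difference: 3.2%)
  O: 7.5% (difference: 3.9%)
  I: 7.0% (difference: 4.4%)
  N: 6.7% (difference: 4.7%)
  S: 6.3% (difference: 5.1%)
  H: 6.1% (difference: 5.3%)
  R: 6.0% (difference: 5.4%)
  D: 4.3% (difference: 7.1%)
Step 3: 'R' most likely represents 'E' (frequency 12.7%).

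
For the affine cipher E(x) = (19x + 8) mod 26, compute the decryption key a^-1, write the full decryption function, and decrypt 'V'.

Step 1: Find a^-1, the modular inverse of 19 mod 26.
Step 2: We need 19 * a^-1 = 1 (mod 26).
Step 3: 19 * 11 = 209 = 8 * 26 + 1, so a^-1 = 11.
Step 4: D(y) = 11(y - 8) mod 26.
Step 5: Apply to 'V' (y = 21): D(21) = 11 * (21 - 8) mod 26 = 11 * 13 mod 26 = 13 -> 'N'.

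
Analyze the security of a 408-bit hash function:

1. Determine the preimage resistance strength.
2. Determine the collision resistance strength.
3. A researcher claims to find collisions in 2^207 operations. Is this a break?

Step 1: Preimage resistance requires brute-force of 2^408 operations.
Step 2: Collision resistance (birthday bound) = 2^(408/2) = 2^204.
Step 3: The claimed attack costs 2^207 operations.
Step 4: Since 2^207 >= 2^204, the claimed attack is no faster than the generic birthday attack, so this does not break collision resistance.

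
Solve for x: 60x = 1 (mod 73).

Step 1: We need x such that 60 * x = 1 (mod 73).
Step 2: Using the extended Euclidean algorithm or trial:
  60 * 28 = 1680 = 23 * 73 + 1.
Step 3: Since 1680 mod 73 = 1, the inverse is x = 28.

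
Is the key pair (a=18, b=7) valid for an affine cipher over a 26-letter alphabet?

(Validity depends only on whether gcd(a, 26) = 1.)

Step 1: Compute gcd(18, 26).
Step 2: gcd(18, 26) = 2.
Since gcd = 2 != 1, 18 shares a common factor with 26, so it cannot be used.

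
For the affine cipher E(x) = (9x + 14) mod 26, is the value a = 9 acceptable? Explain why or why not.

Step 1: Compute gcd(9, 26).
Step 2: gcd(9, 26) = 1.
Since gcd = 1, 9 is coprime with 26, so it is a valid key.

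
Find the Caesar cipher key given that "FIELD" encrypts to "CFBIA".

Step 1: Compare first letters: F (position 5) -> C (position 2).
Step 2: Shift = (2 - 5) mod 26 = 23.
The shift value is 23.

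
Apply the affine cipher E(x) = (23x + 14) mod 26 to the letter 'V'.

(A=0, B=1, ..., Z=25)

Step 1: Convert 'V' to number: x = 21.
Step 2: E(21) = (23 * 21 + 14) mod 26 = 497 mod 26 = 3.
Step 3: Convert 3 back to letter: D.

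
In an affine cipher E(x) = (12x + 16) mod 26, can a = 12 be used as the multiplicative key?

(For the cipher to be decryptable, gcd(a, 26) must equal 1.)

Step 1: Compute gcd(12, 26).
Step 2: gcd(12, 26) = 2.
Since gcd = 2 != 1, 12 shares a common factor with 26, so it cannot be used.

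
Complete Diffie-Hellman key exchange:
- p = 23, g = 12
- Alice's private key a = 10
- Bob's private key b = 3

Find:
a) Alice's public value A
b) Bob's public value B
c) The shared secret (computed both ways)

Step 1: A = g^a mod p = 12^10 mod 23 = 2.
Step 2: B = g^b mod p = 12^3 mod 23 = 3.
Step 3: Alice computes s = B^a mod p = 3^10 mod 23 = 8.
Step 4: Bob computes s = A^b mod p = 2^3 mod 23 = 8.
Both sides agree: shared secret = 8.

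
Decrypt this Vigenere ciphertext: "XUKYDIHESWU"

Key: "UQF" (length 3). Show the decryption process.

Step 1: Key 'UQF' has length 3. Extended key: UQFUQFUQFUQ
Step 2: Decrypt each position:
  X(23) - U(20) = 3 = D
  U(20) - Q(16) = 4 = E
  K(10) - F(5) = 5 = F
  Y(24) - U(20) = 4 = E
  D(3) - Q(16) = 13 = N
  I(8) - F(5) = 3 = D
  H(7) - U(20) = 13 = N
  E(4) - Q(16) = 14 = O
  S(18) - F(5) = 13 = N
  W(22) - U(20) = 2 = C
  U(20) - Q(16) = 4 = E
Plaintext: DEFENDNONCE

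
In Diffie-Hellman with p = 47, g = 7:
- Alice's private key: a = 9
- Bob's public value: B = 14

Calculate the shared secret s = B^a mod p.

Step 1: s = B^a mod p = 14^9 mod 47.
  14^1 mod 47 = 14
  14^2 mod 47 = (14 * 14) mod 47 = 8
  14^3 mod 47 = (8 * 14) mod 47 = 18
  14^4 mod 47 = (18 * 14) mod 47 = 17
  14^5 mod 47 = (17 * 14) mod 47 = 3
  14^6 mod 47 = (3 * 14) mod 47 = 42
  14^7 mod 47 = (42 * 14) mod 47 = 24
  14^8 mod 47 = (24 * 14) mod 47 = 7
  14^9 mod 47 = (7 * 14) mod 47 = 4
Result: shared secret = 4.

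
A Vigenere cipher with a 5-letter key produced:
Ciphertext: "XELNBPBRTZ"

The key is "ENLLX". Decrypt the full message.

Step 1: Key 'ENLLX' has length 5. Extended key: ENLLXENLLX
Step 2: Decrypt each position:
  X(23) - E(4) = 19 = T
  E(4) - N(13) = 17 = R
  L(11) - L(11) = 0 = A
  N(13) - L(11) = 2 = C
  B(1) - X(23) = 4 = E
  P(15) - E(4) = 11 = L
  B(1) - N(13) = 14 = O
  R(17) - L(11) = 6 = G
  T(19) - L(11) = 8 = I
  Z(25) - X(23) = 2 = C
Plaintext: TRACELOGIC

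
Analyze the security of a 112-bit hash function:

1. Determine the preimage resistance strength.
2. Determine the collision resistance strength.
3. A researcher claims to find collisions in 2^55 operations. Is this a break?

Step 1: Preimage resistance requires brute-force of 2^112 operations.
Step 2: Collision resistance (birthday bound) = 2^(112/2) = 2^56.
Step 3: The claimed attack costs 2^55 operations.
Step 4: Since 2^55 < 2^56, the claimed attack beats the generic birthday bound, so collision resistance is broken.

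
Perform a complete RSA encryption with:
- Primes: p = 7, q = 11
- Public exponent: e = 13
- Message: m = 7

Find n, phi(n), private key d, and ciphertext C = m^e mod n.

Step 1: n = 7 * 11 = 77.
Step 2: phi(n) = (7-1)(11-1) = 6 * 10 = 60.
Step 3: Find d = 13^(-1) mod 60 = 37.
  Verify: 13 * 37 = 481 = 1 (mod 60).
Step 4: C = 7^13 mod 77 = 35.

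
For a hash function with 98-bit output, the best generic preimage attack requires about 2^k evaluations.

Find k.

Step 1: The hash has a 98-bit output.
Step 2: Preimage resistance means: given a digest h(x), it should be infeasible to find any input that hashes to it.
With a 98-bit output there are 2^98 possible digests, so a generic brute-force preimage search costs about 2^98 evaluations.
Step 3: Security level = 98 bits.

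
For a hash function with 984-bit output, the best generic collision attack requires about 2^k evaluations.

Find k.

Step 1: The hash has a 984-bit output.
Step 2: Collision resistance means it should be infeasible to find any x != y with h(x) = h(y).
By the birthday bound, a generic collision search succeeds after about sqrt(2^984) = 2^(984/2) = 2^492 evaluations.
Step 3: Security level = 492 bits.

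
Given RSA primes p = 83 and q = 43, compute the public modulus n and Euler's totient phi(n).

Step 1: n = p * q = 83 * 43 = 3569.
Step 2: phi(n) = (p-1)(q-1) = 82 * 42 = 3444.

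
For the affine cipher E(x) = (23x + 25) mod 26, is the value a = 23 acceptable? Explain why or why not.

Step 1: Compute gcd(23, 26).
Step 2: gcd(23, 26) = 1.
Since gcd = 1, 23 is coprime with 26, so it is a valid key.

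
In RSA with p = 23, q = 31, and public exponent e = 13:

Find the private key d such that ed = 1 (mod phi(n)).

Step 1: n = 23 * 31 = 713.
Step 2: phi(n) = 22 * 30 = 660.
Step 3: Find d such that 13 * d = 1 (mod 660).
Step 4: d = 13^(-1) mod 660 = 457.
Verification: 13 * 457 = 5941 = 9 * 660 + 1.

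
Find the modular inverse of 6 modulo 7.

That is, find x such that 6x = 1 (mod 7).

Step 1: We need x such that 6 * x = 1 (mod 7).
Step 2: Using the extended Euclidean algorithm or trial:
  6 * 6 = 36 = 5 * 7 + 1.
Step 3: Since 36 mod 7 = 1, the inverse is x = 6.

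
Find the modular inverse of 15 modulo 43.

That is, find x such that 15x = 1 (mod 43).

Step 1: We need x such that 15 * x = 1 (mod 43).
Step 2: Using the extended Euclidean algorithm or trial:
  15 * 23 = 345 = 8 * 43 + 1.
Step 3: Since 345 mod 43 = 1, the inverse is x = 23.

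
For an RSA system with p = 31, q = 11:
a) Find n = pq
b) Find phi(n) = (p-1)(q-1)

Step 1: n = p * q = 31 * 11 = 341.
Step 2: phi(n) = (p-1)(q-1) = 30 * 10 = 300.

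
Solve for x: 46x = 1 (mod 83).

Step 1: We need x such that 46 * x = 1 (mod 83).
Step 2: Using the extended Euclidean algorithm or trial:
  46 * 74 = 3404 = 41 * 83 + 1.
Step 3: Since 3404 mod 83 = 1, the inverse is x = 74.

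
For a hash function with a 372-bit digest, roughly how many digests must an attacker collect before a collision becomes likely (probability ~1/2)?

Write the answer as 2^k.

Step 1: The birthday paradox gives collision probability ~50% after sqrt(2^n) = 2^(n/2) hashes.
Step 2: For 372-bit output: 2^(372/2) = 2^186.
Step 3: Approximately 2^186 hash computations needed.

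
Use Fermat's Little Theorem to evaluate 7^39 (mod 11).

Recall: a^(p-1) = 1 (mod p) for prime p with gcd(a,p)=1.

Step 1: Since 11 is prime, by Fermat's Little Theorem: 7^10 = 1 (mod 11).
Step 2: Reduce exponent: 39 mod 10 = 9.
Step 3: So 7^39 = 7^9 (mod 11).
Step 4: 7^9 mod 11 = 8.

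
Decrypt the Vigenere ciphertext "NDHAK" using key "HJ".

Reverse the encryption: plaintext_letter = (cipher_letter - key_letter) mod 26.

Step 1: Extend key: HJHJH
Step 2: Decrypt each letter (c - k) mod 26:
  N(13) - H(7) = (13-7) mod 26 = 6 = G
  D(3) - J(9) = (3-9) mod 26 = 20 = U
  H(7) - H(7) = (7-7) mod 26 = 0 = A
  A(0) - J(9) = (0-9) mod 26 = 17 = R
  K(10) - H(7) = (10-7) mod 26 = 3 = D
Plaintext: GUARD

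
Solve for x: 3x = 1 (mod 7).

Step 1: We need x such that 3 * x = 1 (mod 7).
Step 2: Using the extended Euclidean algorithm or trial:
  3 * 5 = 15 = 2 * 7 + 1.
Step 3: Since 15 mod 7 = 1, the inverse is x = 5.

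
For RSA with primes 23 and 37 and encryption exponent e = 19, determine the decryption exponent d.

Step 1: n = 23 * 37 = 851.
Step 2: phi(n) = 22 * 36 = 792.
Step 3: Find d such that 19 * d = 1 (mod 792).
Step 4: d = 19^(-1) mod 792 = 667.
Verification: 19 * 667 = 12673 = 16 * 792 + 1.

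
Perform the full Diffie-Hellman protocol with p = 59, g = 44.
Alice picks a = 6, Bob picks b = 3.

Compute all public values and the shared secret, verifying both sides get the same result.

Step 1: A = g^a mod p = 44^6 mod 59 = 26.
Step 2: B = g^b mod p = 44^3 mod 59 = 47.
Step 3: Alice computes s = B^a mod p = 47^6 mod 59 = 53.
Step 4: Bob computes s = A^b mod p = 26^3 mod 59 = 53.
Both sides agree: shared secret = 53.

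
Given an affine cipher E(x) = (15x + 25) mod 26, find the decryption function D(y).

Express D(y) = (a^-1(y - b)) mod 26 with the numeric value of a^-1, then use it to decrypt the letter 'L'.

Step 1: Find a^-1, the modular inverse of 15 mod 26.
Step 2: We need 15 * a^-1 = 1 (mod 26).
Step 3: 15 * 7 = 105 = 4 * 26 + 1, so a^-1 = 7.
Step 4: D(y) = 7(y - 25) mod 26.
Step 5: Apply to 'L' (y = 11): D(11) = 7 * (11 - 25) mod 26 = 7 * -14 mod 26 = 6 -> 'G'.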